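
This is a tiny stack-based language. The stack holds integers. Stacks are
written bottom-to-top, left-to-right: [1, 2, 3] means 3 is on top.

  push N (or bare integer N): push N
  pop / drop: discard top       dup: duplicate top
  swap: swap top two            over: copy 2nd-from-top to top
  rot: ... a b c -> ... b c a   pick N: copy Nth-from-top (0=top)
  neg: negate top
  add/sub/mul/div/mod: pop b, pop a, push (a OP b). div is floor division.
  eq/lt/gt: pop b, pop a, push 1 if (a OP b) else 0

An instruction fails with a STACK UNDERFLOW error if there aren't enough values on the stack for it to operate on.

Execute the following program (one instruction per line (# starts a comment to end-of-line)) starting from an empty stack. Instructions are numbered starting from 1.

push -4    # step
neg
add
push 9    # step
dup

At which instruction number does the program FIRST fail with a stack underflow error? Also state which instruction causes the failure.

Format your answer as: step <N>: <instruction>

Step 1 ('push -4'): stack = [-4], depth = 1
Step 2 ('neg'): stack = [4], depth = 1
Step 3 ('add'): needs 2 value(s) but depth is 1 — STACK UNDERFLOW

Answer: step 3: add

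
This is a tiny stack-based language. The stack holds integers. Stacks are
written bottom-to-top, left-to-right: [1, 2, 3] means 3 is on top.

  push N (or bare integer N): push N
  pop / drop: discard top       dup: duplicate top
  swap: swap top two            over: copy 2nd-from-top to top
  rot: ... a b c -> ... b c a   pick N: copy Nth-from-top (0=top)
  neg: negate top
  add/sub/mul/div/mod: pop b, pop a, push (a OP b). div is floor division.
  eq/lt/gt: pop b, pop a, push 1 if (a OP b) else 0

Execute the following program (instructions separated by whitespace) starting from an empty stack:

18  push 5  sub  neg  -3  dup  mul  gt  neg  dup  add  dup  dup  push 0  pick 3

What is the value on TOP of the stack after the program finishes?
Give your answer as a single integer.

Answer: 0

Derivation:
After 'push 18': [18]
After 'push 5': [18, 5]
After 'sub': [13]
After 'neg': [-13]
After 'push -3': [-13, -3]
After 'dup': [-13, -3, -3]
After 'mul': [-13, 9]
After 'gt': [0]
After 'neg': [0]
After 'dup': [0, 0]
After 'add': [0]
After 'dup': [0, 0]
After 'dup': [0, 0, 0]
After 'push 0': [0, 0, 0, 0]
After 'pick 3': [0, 0, 0, 0, 0]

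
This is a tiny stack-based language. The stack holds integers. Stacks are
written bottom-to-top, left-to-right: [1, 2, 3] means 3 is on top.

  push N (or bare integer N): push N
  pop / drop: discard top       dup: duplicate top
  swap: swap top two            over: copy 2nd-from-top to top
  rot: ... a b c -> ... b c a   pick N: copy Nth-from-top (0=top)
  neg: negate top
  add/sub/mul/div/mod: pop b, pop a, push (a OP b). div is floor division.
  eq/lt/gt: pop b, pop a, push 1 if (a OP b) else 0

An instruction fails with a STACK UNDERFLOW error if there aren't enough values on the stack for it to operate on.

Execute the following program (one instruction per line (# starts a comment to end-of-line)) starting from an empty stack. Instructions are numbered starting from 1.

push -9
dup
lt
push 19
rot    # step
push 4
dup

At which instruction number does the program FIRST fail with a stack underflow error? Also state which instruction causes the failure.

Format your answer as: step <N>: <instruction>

Answer: step 5: rot

Derivation:
Step 1 ('push -9'): stack = [-9], depth = 1
Step 2 ('dup'): stack = [-9, -9], depth = 2
Step 3 ('lt'): stack = [0], depth = 1
Step 4 ('push 19'): stack = [0, 19], depth = 2
Step 5 ('rot'): needs 3 value(s) but depth is 2 — STACK UNDERFLOW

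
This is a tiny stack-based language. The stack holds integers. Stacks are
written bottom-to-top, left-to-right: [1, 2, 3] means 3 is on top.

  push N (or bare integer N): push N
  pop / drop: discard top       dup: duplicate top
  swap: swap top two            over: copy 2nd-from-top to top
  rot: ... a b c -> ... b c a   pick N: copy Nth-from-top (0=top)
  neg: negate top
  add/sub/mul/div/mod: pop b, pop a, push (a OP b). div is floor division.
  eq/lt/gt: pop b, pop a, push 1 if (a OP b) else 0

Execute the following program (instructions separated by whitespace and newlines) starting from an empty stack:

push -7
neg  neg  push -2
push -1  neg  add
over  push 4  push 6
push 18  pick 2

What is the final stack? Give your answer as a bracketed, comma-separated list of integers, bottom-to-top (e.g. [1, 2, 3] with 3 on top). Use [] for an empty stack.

Answer: [-7, -1, -7, 4, 6, 18, 4]

Derivation:
After 'push -7': [-7]
After 'neg': [7]
After 'neg': [-7]
After 'push -2': [-7, -2]
After 'push -1': [-7, -2, -1]
After 'neg': [-7, -2, 1]
After 'add': [-7, -1]
After 'over': [-7, -1, -7]
After 'push 4': [-7, -1, -7, 4]
After 'push 6': [-7, -1, -7, 4, 6]
After 'push 18': [-7, -1, -7, 4, 6, 18]
After 'pick 2': [-7, -1, -7, 4, 6, 18, 4]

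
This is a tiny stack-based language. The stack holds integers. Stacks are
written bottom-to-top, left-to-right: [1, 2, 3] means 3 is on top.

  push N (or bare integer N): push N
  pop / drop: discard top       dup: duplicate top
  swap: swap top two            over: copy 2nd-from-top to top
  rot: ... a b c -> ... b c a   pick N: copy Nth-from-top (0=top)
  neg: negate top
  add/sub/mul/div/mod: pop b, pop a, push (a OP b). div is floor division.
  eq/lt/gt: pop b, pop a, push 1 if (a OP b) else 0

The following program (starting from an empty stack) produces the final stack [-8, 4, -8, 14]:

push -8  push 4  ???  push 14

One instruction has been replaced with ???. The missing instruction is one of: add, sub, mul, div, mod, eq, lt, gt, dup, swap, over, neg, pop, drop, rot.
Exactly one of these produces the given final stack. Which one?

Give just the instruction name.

Stack before ???: [-8, 4]
Stack after ???:  [-8, 4, -8]
The instruction that transforms [-8, 4] -> [-8, 4, -8] is: over

Answer: over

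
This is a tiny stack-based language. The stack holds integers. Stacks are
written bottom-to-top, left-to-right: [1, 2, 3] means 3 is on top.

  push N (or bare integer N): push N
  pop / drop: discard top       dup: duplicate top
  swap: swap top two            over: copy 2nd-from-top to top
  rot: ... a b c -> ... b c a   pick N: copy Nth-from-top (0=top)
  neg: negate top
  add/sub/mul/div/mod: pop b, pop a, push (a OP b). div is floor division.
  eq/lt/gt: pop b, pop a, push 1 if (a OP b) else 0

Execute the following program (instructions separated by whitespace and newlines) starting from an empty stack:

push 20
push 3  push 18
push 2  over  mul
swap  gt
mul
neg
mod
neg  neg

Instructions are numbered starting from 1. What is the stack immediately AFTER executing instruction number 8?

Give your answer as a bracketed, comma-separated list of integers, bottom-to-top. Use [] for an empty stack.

Step 1 ('push 20'): [20]
Step 2 ('push 3'): [20, 3]
Step 3 ('push 18'): [20, 3, 18]
Step 4 ('push 2'): [20, 3, 18, 2]
Step 5 ('over'): [20, 3, 18, 2, 18]
Step 6 ('mul'): [20, 3, 18, 36]
Step 7 ('swap'): [20, 3, 36, 18]
Step 8 ('gt'): [20, 3, 1]

Answer: [20, 3, 1]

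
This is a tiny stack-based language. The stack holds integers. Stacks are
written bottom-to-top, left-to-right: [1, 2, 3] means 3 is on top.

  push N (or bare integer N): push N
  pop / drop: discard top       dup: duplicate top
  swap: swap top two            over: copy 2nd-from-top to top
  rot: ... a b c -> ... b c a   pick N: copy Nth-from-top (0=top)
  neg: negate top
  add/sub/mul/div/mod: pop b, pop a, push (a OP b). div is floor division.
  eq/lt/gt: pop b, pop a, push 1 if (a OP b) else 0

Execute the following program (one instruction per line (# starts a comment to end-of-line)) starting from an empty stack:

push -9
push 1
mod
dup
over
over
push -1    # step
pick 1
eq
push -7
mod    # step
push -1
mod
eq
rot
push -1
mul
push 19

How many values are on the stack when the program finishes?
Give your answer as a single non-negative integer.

Answer: 5

Derivation:
After 'push -9': stack = [-9] (depth 1)
After 'push 1': stack = [-9, 1] (depth 2)
After 'mod': stack = [0] (depth 1)
After 'dup': stack = [0, 0] (depth 2)
After 'over': stack = [0, 0, 0] (depth 3)
After 'over': stack = [0, 0, 0, 0] (depth 4)
After 'push -1': stack = [0, 0, 0, 0, -1] (depth 5)
After 'pick 1': stack = [0, 0, 0, 0, -1, 0] (depth 6)
After 'eq': stack = [0, 0, 0, 0, 0] (depth 5)
After 'push -7': stack = [0, 0, 0, 0, 0, -7] (depth 6)
After 'mod': stack = [0, 0, 0, 0, 0] (depth 5)
After 'push -1': stack = [0, 0, 0, 0, 0, -1] (depth 6)
After 'mod': stack = [0, 0, 0, 0, 0] (depth 5)
After 'eq': stack = [0, 0, 0, 1] (depth 4)
After 'rot': stack = [0, 0, 1, 0] (depth 4)
After 'push -1': stack = [0, 0, 1, 0, -1] (depth 5)
After 'mul': stack = [0, 0, 1, 0] (depth 4)
After 'push 19': stack = [0, 0, 1, 0, 19] (depth 5)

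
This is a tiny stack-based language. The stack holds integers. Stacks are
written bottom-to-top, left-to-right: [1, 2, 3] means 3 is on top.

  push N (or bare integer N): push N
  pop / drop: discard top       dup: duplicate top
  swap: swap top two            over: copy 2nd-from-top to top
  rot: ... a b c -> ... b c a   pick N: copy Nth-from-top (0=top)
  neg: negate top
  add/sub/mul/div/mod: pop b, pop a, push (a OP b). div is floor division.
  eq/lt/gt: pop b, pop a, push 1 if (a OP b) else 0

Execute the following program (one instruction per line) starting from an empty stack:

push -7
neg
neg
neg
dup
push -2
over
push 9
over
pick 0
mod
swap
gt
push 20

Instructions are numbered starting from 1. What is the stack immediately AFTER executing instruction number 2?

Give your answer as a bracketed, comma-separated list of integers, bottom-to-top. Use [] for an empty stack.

Answer: [7]

Derivation:
Step 1 ('push -7'): [-7]
Step 2 ('neg'): [7]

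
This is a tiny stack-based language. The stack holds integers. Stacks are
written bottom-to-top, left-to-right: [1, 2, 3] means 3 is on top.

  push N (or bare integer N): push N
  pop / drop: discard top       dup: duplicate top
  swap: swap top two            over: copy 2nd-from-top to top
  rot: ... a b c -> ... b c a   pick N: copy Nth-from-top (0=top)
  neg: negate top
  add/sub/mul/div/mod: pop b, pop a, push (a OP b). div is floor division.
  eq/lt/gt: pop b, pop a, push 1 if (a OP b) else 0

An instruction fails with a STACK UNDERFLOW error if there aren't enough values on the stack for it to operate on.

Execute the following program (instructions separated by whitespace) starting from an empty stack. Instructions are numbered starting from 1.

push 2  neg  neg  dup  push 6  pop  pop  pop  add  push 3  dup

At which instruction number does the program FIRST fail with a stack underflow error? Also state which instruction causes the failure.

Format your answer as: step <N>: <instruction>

Step 1 ('push 2'): stack = [2], depth = 1
Step 2 ('neg'): stack = [-2], depth = 1
Step 3 ('neg'): stack = [2], depth = 1
Step 4 ('dup'): stack = [2, 2], depth = 2
Step 5 ('push 6'): stack = [2, 2, 6], depth = 3
Step 6 ('pop'): stack = [2, 2], depth = 2
Step 7 ('pop'): stack = [2], depth = 1
Step 8 ('pop'): stack = [], depth = 0
Step 9 ('add'): needs 2 value(s) but depth is 0 — STACK UNDERFLOW

Answer: step 9: add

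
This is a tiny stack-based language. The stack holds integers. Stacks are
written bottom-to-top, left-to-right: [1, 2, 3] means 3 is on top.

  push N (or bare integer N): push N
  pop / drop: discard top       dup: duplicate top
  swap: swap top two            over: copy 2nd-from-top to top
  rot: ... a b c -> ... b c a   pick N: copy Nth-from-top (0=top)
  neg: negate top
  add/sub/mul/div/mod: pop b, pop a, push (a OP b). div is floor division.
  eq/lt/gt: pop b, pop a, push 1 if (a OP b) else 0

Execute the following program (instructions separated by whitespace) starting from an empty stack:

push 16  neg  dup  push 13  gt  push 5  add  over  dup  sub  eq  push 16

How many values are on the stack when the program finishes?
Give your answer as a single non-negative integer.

After 'push 16': stack = [16] (depth 1)
After 'neg': stack = [-16] (depth 1)
After 'dup': stack = [-16, -16] (depth 2)
After 'push 13': stack = [-16, -16, 13] (depth 3)
After 'gt': stack = [-16, 0] (depth 2)
After 'push 5': stack = [-16, 0, 5] (depth 3)
After 'add': stack = [-16, 5] (depth 2)
After 'over': stack = [-16, 5, -16] (depth 3)
After 'dup': stack = [-16, 5, -16, -16] (depth 4)
After 'sub': stack = [-16, 5, 0] (depth 3)
After 'eq': stack = [-16, 0] (depth 2)
After 'push 16': stack = [-16, 0, 16] (depth 3)

Answer: 3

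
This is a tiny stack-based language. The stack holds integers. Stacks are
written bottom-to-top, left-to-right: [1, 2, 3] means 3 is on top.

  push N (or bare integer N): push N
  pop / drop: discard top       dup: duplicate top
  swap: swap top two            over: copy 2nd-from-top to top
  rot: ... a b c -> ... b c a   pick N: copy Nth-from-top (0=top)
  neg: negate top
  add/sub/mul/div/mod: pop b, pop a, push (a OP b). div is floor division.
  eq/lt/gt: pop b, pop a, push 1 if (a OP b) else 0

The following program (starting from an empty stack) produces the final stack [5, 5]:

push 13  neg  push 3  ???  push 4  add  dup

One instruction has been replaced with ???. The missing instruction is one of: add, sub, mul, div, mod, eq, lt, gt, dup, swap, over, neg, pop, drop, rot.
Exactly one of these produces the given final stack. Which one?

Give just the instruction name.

Answer: lt

Derivation:
Stack before ???: [-13, 3]
Stack after ???:  [1]
The instruction that transforms [-13, 3] -> [1] is: lt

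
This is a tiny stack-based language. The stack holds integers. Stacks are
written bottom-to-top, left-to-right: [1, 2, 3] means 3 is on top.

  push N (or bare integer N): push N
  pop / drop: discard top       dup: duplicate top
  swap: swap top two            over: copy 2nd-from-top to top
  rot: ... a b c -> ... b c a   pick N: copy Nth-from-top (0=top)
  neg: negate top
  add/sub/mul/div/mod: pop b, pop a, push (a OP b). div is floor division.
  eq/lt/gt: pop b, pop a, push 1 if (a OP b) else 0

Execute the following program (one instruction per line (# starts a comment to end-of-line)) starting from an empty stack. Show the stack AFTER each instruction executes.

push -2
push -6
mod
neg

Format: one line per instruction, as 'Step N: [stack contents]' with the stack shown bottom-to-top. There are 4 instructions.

Step 1: [-2]
Step 2: [-2, -6]
Step 3: [-2]
Step 4: [2]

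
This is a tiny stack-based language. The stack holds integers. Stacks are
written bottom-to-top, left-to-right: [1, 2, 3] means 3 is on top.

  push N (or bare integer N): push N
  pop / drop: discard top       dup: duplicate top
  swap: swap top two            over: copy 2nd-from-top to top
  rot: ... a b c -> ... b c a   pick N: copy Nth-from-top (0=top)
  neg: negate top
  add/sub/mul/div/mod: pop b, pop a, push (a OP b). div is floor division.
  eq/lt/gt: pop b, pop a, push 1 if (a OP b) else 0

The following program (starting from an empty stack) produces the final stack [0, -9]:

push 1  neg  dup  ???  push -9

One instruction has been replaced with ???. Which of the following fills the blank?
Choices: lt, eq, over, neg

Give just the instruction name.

Answer: lt

Derivation:
Stack before ???: [-1, -1]
Stack after ???:  [0]
Checking each choice:
  lt: MATCH
  eq: produces [1, -9]
  over: produces [-1, -1, -1, -9]
  neg: produces [-1, 1, -9]


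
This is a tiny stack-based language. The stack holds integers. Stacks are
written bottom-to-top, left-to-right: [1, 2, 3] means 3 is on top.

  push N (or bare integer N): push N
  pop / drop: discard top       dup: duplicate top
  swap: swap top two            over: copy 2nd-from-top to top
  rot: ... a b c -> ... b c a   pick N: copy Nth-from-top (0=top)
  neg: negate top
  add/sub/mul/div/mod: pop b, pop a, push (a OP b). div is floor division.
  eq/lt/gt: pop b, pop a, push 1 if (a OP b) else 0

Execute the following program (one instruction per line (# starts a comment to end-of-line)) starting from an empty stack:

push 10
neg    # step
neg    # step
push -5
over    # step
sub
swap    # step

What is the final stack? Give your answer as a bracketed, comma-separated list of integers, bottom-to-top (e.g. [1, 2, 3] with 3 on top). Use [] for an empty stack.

After 'push 10': [10]
After 'neg': [-10]
After 'neg': [10]
After 'push -5': [10, -5]
After 'over': [10, -5, 10]
After 'sub': [10, -15]
After 'swap': [-15, 10]

Answer: [-15, 10]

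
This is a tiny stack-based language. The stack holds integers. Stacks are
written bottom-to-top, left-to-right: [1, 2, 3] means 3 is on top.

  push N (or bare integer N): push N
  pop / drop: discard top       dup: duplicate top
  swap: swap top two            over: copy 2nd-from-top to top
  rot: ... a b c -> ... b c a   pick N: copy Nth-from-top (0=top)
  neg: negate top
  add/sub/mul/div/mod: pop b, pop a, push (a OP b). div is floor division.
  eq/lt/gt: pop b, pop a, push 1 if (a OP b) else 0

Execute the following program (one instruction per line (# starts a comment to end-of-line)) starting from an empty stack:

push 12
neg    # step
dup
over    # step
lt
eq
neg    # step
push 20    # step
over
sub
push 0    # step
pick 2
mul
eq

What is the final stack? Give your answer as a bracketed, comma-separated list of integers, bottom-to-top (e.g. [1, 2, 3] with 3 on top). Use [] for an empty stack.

After 'push 12': [12]
After 'neg': [-12]
After 'dup': [-12, -12]
After 'over': [-12, -12, -12]
After 'lt': [-12, 0]
After 'eq': [0]
After 'neg': [0]
After 'push 20': [0, 20]
After 'over': [0, 20, 0]
After 'sub': [0, 20]
After 'push 0': [0, 20, 0]
After 'pick 2': [0, 20, 0, 0]
After 'mul': [0, 20, 0]
After 'eq': [0, 0]

Answer: [0, 0]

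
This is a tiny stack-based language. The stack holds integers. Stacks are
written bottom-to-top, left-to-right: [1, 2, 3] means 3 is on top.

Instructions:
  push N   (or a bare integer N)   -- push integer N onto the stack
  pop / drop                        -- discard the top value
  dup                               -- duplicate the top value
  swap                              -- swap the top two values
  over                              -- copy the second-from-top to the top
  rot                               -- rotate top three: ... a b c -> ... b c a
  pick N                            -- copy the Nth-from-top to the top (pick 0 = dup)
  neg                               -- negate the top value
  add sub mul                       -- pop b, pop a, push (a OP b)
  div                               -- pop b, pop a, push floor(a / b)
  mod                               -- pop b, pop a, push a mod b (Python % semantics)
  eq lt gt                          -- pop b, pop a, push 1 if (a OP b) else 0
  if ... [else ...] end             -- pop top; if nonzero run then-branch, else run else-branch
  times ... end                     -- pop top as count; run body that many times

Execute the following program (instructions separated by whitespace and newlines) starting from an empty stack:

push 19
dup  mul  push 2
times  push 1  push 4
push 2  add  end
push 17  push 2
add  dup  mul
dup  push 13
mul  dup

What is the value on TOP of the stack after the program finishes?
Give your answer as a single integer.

Answer: 4693

Derivation:
After 'push 19': [19]
After 'dup': [19, 19]
After 'mul': [361]
After 'push 2': [361, 2]
After 'times': [361]
After 'push 1': [361, 1]
After 'push 4': [361, 1, 4]
After 'push 2': [361, 1, 4, 2]
After 'add': [361, 1, 6]
After 'push 1': [361, 1, 6, 1]
  ...
After 'add': [361, 1, 6, 1, 6]
After 'push 17': [361, 1, 6, 1, 6, 17]
After 'push 2': [361, 1, 6, 1, 6, 17, 2]
After 'add': [361, 1, 6, 1, 6, 19]
After 'dup': [361, 1, 6, 1, 6, 19, 19]
After 'mul': [361, 1, 6, 1, 6, 361]
After 'dup': [361, 1, 6, 1, 6, 361, 361]
After 'push 13': [361, 1, 6, 1, 6, 361, 361, 13]
After 'mul': [361, 1, 6, 1, 6, 361, 4693]
After 'dup': [361, 1, 6, 1, 6, 361, 4693, 4693]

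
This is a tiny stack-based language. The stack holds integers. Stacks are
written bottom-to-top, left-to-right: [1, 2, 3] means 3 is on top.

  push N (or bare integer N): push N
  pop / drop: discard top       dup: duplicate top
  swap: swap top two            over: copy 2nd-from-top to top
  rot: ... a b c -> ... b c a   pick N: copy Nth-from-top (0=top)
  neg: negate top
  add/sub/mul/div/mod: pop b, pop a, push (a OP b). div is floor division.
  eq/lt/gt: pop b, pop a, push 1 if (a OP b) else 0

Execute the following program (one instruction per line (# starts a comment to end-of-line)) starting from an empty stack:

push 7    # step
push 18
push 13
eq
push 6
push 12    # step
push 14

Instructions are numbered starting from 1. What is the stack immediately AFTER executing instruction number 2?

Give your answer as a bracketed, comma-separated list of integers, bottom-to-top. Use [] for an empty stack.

Answer: [7, 18]

Derivation:
Step 1 ('push 7'): [7]
Step 2 ('push 18'): [7, 18]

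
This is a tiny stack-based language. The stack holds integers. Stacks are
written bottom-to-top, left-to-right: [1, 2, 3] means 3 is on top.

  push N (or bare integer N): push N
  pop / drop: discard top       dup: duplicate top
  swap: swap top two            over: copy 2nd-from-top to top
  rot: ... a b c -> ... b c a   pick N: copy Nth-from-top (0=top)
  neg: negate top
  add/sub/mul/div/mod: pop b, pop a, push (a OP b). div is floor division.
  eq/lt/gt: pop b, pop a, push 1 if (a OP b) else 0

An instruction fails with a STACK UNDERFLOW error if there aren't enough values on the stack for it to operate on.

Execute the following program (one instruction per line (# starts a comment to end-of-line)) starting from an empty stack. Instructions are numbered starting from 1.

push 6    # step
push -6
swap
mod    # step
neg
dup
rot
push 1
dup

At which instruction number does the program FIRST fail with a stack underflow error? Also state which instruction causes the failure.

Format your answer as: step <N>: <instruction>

Step 1 ('push 6'): stack = [6], depth = 1
Step 2 ('push -6'): stack = [6, -6], depth = 2
Step 3 ('swap'): stack = [-6, 6], depth = 2
Step 4 ('mod'): stack = [0], depth = 1
Step 5 ('neg'): stack = [0], depth = 1
Step 6 ('dup'): stack = [0, 0], depth = 2
Step 7 ('rot'): needs 3 value(s) but depth is 2 — STACK UNDERFLOW

Answer: step 7: rot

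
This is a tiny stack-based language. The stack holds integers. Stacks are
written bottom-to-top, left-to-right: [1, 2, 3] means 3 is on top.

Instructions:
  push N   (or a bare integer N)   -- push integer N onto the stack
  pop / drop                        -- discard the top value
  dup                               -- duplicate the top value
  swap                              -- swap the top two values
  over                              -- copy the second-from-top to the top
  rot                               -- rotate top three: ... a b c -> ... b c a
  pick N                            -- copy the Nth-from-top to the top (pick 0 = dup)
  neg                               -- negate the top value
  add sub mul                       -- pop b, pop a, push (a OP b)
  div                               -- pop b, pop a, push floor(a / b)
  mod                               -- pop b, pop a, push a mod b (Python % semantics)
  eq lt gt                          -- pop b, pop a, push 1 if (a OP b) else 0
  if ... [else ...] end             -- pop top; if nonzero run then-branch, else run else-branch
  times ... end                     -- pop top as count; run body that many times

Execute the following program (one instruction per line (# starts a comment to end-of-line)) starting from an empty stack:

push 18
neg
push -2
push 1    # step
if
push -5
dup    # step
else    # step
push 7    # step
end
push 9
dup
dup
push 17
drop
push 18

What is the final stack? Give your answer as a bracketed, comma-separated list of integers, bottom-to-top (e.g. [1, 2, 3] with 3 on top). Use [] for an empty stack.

Answer: [-18, -2, -5, -5, 9, 9, 9, 18]

Derivation:
After 'push 18': [18]
After 'neg': [-18]
After 'push -2': [-18, -2]
After 'push 1': [-18, -2, 1]
After 'if': [-18, -2]
After 'push -5': [-18, -2, -5]
After 'dup': [-18, -2, -5, -5]
After 'push 9': [-18, -2, -5, -5, 9]
After 'dup': [-18, -2, -5, -5, 9, 9]
After 'dup': [-18, -2, -5, -5, 9, 9, 9]
After 'push 17': [-18, -2, -5, -5, 9, 9, 9, 17]
After 'drop': [-18, -2, -5, -5, 9, 9, 9]
After 'push 18': [-18, -2, -5, -5, 9, 9, 9, 18]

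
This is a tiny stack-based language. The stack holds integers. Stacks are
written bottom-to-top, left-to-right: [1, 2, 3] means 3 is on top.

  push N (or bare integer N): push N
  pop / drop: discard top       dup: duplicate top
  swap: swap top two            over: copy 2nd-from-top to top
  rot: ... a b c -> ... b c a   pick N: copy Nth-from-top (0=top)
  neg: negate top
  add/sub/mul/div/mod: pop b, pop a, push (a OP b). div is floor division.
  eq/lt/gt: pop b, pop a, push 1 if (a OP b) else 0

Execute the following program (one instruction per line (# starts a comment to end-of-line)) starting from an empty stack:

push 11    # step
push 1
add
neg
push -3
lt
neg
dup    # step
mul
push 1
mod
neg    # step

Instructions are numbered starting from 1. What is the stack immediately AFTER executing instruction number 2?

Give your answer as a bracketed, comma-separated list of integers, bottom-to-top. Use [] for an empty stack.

Step 1 ('push 11'): [11]
Step 2 ('push 1'): [11, 1]

Answer: [11, 1]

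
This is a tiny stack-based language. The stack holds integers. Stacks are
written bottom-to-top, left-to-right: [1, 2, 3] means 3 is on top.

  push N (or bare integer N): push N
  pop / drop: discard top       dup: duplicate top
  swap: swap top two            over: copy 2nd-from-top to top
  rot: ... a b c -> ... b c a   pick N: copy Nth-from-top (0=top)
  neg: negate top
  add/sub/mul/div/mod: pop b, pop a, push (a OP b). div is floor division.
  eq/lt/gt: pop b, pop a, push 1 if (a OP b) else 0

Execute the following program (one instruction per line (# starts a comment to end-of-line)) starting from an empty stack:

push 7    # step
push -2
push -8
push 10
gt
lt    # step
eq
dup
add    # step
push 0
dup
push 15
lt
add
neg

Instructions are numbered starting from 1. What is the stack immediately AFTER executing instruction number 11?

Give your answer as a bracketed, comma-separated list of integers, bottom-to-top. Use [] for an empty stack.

Answer: [0, 0, 0]

Derivation:
Step 1 ('push 7'): [7]
Step 2 ('push -2'): [7, -2]
Step 3 ('push -8'): [7, -2, -8]
Step 4 ('push 10'): [7, -2, -8, 10]
Step 5 ('gt'): [7, -2, 0]
Step 6 ('lt'): [7, 1]
Step 7 ('eq'): [0]
Step 8 ('dup'): [0, 0]
Step 9 ('add'): [0]
Step 10 ('push 0'): [0, 0]
Step 11 ('dup'): [0, 0, 0]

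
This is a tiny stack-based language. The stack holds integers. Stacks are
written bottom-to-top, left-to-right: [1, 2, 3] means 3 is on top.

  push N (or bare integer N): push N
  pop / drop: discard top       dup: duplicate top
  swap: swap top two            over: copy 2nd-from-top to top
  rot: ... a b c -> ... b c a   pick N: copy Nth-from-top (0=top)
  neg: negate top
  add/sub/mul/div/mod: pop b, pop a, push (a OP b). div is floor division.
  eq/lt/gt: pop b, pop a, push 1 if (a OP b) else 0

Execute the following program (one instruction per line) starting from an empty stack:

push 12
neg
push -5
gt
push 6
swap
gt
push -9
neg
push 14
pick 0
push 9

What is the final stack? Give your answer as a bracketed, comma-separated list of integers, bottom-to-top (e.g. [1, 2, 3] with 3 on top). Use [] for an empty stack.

After 'push 12': [12]
After 'neg': [-12]
After 'push -5': [-12, -5]
After 'gt': [0]
After 'push 6': [0, 6]
After 'swap': [6, 0]
After 'gt': [1]
After 'push -9': [1, -9]
After 'neg': [1, 9]
After 'push 14': [1, 9, 14]
After 'pick 0': [1, 9, 14, 14]
After 'push 9': [1, 9, 14, 14, 9]

Answer: [1, 9, 14, 14, 9]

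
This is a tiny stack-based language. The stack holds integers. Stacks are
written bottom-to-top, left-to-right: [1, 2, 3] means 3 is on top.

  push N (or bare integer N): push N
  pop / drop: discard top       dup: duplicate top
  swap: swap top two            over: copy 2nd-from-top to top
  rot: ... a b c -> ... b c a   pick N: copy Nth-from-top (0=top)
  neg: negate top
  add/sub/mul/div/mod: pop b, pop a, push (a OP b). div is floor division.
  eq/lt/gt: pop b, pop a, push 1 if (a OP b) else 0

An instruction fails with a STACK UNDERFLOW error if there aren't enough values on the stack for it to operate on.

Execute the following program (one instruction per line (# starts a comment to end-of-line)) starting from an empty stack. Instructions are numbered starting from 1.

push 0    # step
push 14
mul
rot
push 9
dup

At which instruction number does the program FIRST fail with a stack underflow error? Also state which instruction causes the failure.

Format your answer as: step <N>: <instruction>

Answer: step 4: rot

Derivation:
Step 1 ('push 0'): stack = [0], depth = 1
Step 2 ('push 14'): stack = [0, 14], depth = 2
Step 3 ('mul'): stack = [0], depth = 1
Step 4 ('rot'): needs 3 value(s) but depth is 1 — STACK UNDERFLOW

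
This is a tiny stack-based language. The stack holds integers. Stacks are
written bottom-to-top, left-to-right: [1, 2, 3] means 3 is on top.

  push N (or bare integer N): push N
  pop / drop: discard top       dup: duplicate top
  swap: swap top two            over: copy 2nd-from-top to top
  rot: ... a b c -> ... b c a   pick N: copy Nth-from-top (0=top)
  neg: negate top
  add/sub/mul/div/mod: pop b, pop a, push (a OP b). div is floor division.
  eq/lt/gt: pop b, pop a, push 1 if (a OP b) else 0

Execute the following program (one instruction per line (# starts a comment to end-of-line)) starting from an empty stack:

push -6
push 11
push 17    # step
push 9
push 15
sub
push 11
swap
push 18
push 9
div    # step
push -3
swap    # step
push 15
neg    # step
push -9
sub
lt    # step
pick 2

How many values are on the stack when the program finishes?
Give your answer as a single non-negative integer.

After 'push -6': stack = [-6] (depth 1)
After 'push 11': stack = [-6, 11] (depth 2)
After 'push 17': stack = [-6, 11, 17] (depth 3)
After 'push 9': stack = [-6, 11, 17, 9] (depth 4)
After 'push 15': stack = [-6, 11, 17, 9, 15] (depth 5)
After 'sub': stack = [-6, 11, 17, -6] (depth 4)
After 'push 11': stack = [-6, 11, 17, -6, 11] (depth 5)
After 'swap': stack = [-6, 11, 17, 11, -6] (depth 5)
After 'push 18': stack = [-6, 11, 17, 11, -6, 18] (depth 6)
After 'push 9': stack = [-6, 11, 17, 11, -6, 18, 9] (depth 7)
After 'div': stack = [-6, 11, 17, 11, -6, 2] (depth 6)
After 'push -3': stack = [-6, 11, 17, 11, -6, 2, -3] (depth 7)
After 'swap': stack = [-6, 11, 17, 11, -6, -3, 2] (depth 7)
After 'push 15': stack = [-6, 11, 17, 11, -6, -3, 2, 15] (depth 8)
After 'neg': stack = [-6, 11, 17, 11, -6, -3, 2, -15] (depth 8)
After 'push -9': stack = [-6, 11, 17, 11, -6, -3, 2, -15, -9] (depth 9)
After 'sub': stack = [-6, 11, 17, 11, -6, -3, 2, -6] (depth 8)
After 'lt': stack = [-6, 11, 17, 11, -6, -3, 0] (depth 7)
After 'pick 2': stack = [-6, 11, 17, 11, -6, -3, 0, -6] (depth 8)

Answer: 8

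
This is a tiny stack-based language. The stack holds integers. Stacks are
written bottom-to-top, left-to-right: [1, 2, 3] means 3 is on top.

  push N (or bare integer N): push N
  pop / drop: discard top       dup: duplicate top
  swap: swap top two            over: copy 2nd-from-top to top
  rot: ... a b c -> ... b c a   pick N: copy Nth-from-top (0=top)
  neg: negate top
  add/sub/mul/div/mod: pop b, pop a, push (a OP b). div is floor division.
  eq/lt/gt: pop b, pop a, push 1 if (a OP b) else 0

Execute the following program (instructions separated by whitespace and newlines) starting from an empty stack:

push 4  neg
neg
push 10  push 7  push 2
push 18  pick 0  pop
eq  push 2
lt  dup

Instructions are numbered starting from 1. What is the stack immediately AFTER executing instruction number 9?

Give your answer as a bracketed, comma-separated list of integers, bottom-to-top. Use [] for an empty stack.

Answer: [4, 10, 7, 2, 18]

Derivation:
Step 1 ('push 4'): [4]
Step 2 ('neg'): [-4]
Step 3 ('neg'): [4]
Step 4 ('push 10'): [4, 10]
Step 5 ('push 7'): [4, 10, 7]
Step 6 ('push 2'): [4, 10, 7, 2]
Step 7 ('push 18'): [4, 10, 7, 2, 18]
Step 8 ('pick 0'): [4, 10, 7, 2, 18, 18]
Step 9 ('pop'): [4, 10, 7, 2, 18]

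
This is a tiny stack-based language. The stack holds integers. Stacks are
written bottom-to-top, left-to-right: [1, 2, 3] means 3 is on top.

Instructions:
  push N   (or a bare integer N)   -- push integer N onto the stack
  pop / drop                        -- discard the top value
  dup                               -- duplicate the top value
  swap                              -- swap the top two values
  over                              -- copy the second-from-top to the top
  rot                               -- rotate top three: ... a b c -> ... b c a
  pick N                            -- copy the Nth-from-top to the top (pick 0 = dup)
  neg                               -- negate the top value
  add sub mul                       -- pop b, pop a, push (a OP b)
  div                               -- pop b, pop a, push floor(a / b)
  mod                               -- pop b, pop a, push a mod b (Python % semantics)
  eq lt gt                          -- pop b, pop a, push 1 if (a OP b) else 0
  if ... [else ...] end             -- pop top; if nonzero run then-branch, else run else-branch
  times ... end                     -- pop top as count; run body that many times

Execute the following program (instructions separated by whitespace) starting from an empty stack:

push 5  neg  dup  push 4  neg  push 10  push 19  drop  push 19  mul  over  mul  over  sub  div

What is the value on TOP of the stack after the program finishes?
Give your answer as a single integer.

Answer: 0

Derivation:
After 'push 5': [5]
After 'neg': [-5]
After 'dup': [-5, -5]
After 'push 4': [-5, -5, 4]
After 'neg': [-5, -5, -4]
After 'push 10': [-5, -5, -4, 10]
After 'push 19': [-5, -5, -4, 10, 19]
After 'drop': [-5, -5, -4, 10]
After 'push 19': [-5, -5, -4, 10, 19]
After 'mul': [-5, -5, -4, 190]
After 'over': [-5, -5, -4, 190, -4]
After 'mul': [-5, -5, -4, -760]
After 'over': [-5, -5, -4, -760, -4]
After 'sub': [-5, -5, -4, -756]
After 'div': [-5, -5, 0]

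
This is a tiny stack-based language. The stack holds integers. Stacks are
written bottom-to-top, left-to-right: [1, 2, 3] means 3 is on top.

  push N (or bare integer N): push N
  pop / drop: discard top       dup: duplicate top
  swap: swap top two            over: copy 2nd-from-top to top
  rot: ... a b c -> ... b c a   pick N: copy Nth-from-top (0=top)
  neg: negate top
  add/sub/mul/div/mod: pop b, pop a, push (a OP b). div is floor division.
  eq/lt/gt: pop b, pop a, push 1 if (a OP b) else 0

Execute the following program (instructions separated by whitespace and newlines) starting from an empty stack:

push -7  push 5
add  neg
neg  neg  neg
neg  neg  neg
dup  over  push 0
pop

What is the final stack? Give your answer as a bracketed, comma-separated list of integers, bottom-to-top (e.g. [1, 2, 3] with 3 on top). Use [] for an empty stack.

After 'push -7': [-7]
After 'push 5': [-7, 5]
After 'add': [-2]
After 'neg': [2]
After 'neg': [-2]
After 'neg': [2]
After 'neg': [-2]
After 'neg': [2]
After 'neg': [-2]
After 'neg': [2]
After 'dup': [2, 2]
After 'over': [2, 2, 2]
After 'push 0': [2, 2, 2, 0]
After 'pop': [2, 2, 2]

Answer: [2, 2, 2]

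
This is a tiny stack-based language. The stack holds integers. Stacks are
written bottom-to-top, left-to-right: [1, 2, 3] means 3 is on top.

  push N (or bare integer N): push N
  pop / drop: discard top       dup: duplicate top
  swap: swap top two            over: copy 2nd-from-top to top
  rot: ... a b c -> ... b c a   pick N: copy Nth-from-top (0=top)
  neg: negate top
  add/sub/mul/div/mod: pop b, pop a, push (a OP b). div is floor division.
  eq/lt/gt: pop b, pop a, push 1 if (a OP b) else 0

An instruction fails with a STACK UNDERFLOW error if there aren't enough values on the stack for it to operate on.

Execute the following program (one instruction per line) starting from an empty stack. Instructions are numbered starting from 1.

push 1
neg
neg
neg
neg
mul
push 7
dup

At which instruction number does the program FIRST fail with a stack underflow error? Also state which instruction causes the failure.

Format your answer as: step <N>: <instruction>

Step 1 ('push 1'): stack = [1], depth = 1
Step 2 ('neg'): stack = [-1], depth = 1
Step 3 ('neg'): stack = [1], depth = 1
Step 4 ('neg'): stack = [-1], depth = 1
Step 5 ('neg'): stack = [1], depth = 1
Step 6 ('mul'): needs 2 value(s) but depth is 1 — STACK UNDERFLOW

Answer: step 6: mul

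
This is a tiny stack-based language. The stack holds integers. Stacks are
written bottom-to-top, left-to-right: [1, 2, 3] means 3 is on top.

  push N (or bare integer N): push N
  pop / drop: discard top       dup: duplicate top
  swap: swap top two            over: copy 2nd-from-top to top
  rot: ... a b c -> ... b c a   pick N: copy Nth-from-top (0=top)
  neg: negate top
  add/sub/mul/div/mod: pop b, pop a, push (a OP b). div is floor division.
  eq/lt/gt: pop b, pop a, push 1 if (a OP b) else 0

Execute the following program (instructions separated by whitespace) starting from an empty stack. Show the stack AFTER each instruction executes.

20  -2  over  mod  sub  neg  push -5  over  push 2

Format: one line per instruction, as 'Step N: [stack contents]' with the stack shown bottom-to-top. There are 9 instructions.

Step 1: [20]
Step 2: [20, -2]
Step 3: [20, -2, 20]
Step 4: [20, 18]
Step 5: [2]
Step 6: [-2]
Step 7: [-2, -5]
Step 8: [-2, -5, -2]
Step 9: [-2, -5, -2, 2]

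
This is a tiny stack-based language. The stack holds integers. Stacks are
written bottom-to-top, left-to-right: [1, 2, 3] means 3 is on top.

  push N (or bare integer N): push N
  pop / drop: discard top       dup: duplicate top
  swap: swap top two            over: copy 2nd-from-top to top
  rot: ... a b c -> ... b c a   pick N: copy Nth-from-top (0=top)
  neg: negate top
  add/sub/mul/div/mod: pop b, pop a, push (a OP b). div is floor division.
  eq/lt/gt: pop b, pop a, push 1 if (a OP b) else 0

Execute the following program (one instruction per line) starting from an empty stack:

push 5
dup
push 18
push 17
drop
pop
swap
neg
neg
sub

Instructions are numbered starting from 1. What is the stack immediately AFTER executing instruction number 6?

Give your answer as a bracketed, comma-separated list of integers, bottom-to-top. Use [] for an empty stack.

Answer: [5, 5]

Derivation:
Step 1 ('push 5'): [5]
Step 2 ('dup'): [5, 5]
Step 3 ('push 18'): [5, 5, 18]
Step 4 ('push 17'): [5, 5, 18, 17]
Step 5 ('drop'): [5, 5, 18]
Step 6 ('pop'): [5, 5]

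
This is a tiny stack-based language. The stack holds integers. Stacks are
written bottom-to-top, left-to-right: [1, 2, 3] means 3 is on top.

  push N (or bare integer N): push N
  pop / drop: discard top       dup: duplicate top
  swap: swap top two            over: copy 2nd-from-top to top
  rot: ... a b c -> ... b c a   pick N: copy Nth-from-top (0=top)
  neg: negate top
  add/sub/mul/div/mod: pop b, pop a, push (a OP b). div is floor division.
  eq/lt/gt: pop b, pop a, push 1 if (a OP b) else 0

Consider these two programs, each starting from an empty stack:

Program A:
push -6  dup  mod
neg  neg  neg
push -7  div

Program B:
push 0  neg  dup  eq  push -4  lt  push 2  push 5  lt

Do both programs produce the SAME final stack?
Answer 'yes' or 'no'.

Program A trace:
  After 'push -6': [-6]
  After 'dup': [-6, -6]
  After 'mod': [0]
  After 'neg': [0]
  After 'neg': [0]
  After 'neg': [0]
  After 'push -7': [0, -7]
  After 'div': [0]
Program A final stack: [0]

Program B trace:
  After 'push 0': [0]
  After 'neg': [0]
  After 'dup': [0, 0]
  After 'eq': [1]
  After 'push -4': [1, -4]
  After 'lt': [0]
  After 'push 2': [0, 2]
  After 'push 5': [0, 2, 5]
  After 'lt': [0, 1]
Program B final stack: [0, 1]
Same: no

Answer: no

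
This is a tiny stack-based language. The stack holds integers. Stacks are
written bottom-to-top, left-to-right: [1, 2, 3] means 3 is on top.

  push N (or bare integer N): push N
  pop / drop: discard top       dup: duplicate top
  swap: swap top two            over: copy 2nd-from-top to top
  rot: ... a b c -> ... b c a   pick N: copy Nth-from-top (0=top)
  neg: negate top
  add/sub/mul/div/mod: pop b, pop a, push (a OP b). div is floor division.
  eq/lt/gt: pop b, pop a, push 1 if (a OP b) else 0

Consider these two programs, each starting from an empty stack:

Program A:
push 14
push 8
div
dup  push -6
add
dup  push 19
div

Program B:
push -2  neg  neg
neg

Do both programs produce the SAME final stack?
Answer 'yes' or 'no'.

Answer: no

Derivation:
Program A trace:
  After 'push 14': [14]
  After 'push 8': [14, 8]
  After 'div': [1]
  After 'dup': [1, 1]
  After 'push -6': [1, 1, -6]
  After 'add': [1, -5]
  After 'dup': [1, -5, -5]
  After 'push 19': [1, -5, -5, 19]
  After 'div': [1, -5, -1]
Program A final stack: [1, -5, -1]

Program B trace:
  After 'push -2': [-2]
  After 'neg': [2]
  After 'neg': [-2]
  After 'neg': [2]
Program B final stack: [2]
Same: no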